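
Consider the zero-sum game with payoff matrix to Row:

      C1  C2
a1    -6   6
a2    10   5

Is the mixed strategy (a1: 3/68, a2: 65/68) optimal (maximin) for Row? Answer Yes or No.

Against C1 this mix gives (3/68)·(-6) + (65/68)·10 = 158/17.
Against C2 this mix gives (3/68)·6 + (65/68)·5 = 343/68.
Column will play C2, holding Row to 343/68. Shifting weight toward the row that does better against C2 would raise this floor (the equalizing mix achieves 90/17 against both C2 and C1), so the proposed strategy is not optimal.

No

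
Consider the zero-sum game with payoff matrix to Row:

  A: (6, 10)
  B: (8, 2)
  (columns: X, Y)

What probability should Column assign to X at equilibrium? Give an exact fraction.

Row minima: A → 6, B → 2; maximin = 6.
Column maxima: X → 8, Y → 10; minimax = 8.
6 ≠ 8, so there is no saddle point; optimal play is mixed.
Let Row play A with probability p. Expected payoff against X: 6p + 8(1−p) = −2p + 8; against Y: 10p + 2(1−p) = 8p + 2.
Setting these equal: −2p + 8 = 8p + 2 ⇒ −10p = -6 ⇒ p = 3/5, and the value is (-2)·(3/5) + 8 = 34/5.
For Column: with q = P(X), equating A's and B's payoffs gives −4q + 10 = 6q + 2 ⇒ q = 4/5.

4/5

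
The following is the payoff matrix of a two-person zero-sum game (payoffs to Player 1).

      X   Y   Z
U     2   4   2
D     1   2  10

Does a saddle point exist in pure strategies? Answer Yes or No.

Yes

Row minima: U → 2, D → 1; maximin = 2.
Column maxima: X → 2, Y → 4, Z → 10; minimax = 2.
maximin = minimax = 2, so a saddle point exists.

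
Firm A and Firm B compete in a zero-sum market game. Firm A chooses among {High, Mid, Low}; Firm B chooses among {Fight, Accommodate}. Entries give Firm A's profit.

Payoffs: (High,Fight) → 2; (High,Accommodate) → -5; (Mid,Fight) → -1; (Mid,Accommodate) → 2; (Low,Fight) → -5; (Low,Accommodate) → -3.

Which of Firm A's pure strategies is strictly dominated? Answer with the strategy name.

Low

Mid gives a strictly higher payoff than Low against every column: -1 > -5, 2 > -3.
So Low is strictly dominated and Firm A never plays it.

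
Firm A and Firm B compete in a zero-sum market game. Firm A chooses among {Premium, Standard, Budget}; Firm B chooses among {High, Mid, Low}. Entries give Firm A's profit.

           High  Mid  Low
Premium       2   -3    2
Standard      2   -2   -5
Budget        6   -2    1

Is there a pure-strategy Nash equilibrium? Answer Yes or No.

Row minima: Premium → -3, Standard → -5, Budget → -2; maximin = -2.
Column maxima: High → 6, Mid → -2, Low → 2; minimax = -2.
maximin = minimax = -2, so a saddle point exists.

Yes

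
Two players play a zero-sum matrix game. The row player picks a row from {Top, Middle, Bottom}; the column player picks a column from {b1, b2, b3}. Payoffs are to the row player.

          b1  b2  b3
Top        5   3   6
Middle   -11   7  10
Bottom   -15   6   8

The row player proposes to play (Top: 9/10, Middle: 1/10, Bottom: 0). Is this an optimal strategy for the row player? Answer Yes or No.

Against b1 this mix gives (9/10)·5 + (1/10)·(-11) = 17/5.
Against b2 this mix gives (9/10)·3 + (1/10)·7 = 17/5.
Against b3 this mix gives (9/10)·6 + (1/10)·10 = 32/5.
All of the column player's active replies (b1, b2) yield 17/5, and no column does worse for the row player. The mix makes the column player indifferent and guarantees 17/5, so it is optimal.

Yes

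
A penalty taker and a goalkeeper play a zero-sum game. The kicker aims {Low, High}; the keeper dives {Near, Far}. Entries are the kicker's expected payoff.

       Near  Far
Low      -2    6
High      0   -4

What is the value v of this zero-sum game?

Row minima: Low → -2, High → -4; maximin = -2.
Column maxima: Near → 0, Far → 6; minimax = 0.
-2 ≠ 0, so there is no saddle point; optimal play is mixed.
Let the kicker play Low with probability p. Expected payoff against Near: (-2)p + 0(1−p) = −2p; against Far: 6p + (-4)(1−p) = 10p − 4.
Setting these equal: −2p = 10p − 4 ⇒ −12p = -4 ⇒ p = 1/3, and the value is (-2)·(1/3) = -2/3.
For the keeper: with q = P(Near), equating Low's and High's payoffs gives −8q + 6 = 4q − 4 ⇒ q = 5/6.

-2/3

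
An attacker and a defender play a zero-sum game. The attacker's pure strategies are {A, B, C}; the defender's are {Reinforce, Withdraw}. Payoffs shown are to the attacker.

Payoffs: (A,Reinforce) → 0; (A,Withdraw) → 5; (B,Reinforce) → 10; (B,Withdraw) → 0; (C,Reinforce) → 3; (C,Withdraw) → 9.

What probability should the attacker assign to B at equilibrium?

Row minima: A → 0, B → 0, C → 3; maximin = 3.
Column maxima: Reinforce → 10, Withdraw → 9; minimax = 9.
3 ≠ 9, so there is no saddle point; optimal play is mixed.
A is strictly dominated by C, so the attacker never plays it.
On the remaining 2×2 (B, C vs Reinforce, Withdraw):
Let the attacker play B with probability p. Expected payoff against Reinforce: 10p + 3(1−p) = 7p + 3; against Withdraw: 0p + 9(1−p) = −9p + 9.
Setting these equal: 7p + 3 = −9p + 9 ⇒ 16p = 6 ⇒ p = 3/8, and the value is (7)·(3/8) + 3 = 45/8.
For the defender: with q = P(Reinforce), equating B's and C's payoffs gives 10q = −6q + 9 ⇒ q = 9/16.

3/8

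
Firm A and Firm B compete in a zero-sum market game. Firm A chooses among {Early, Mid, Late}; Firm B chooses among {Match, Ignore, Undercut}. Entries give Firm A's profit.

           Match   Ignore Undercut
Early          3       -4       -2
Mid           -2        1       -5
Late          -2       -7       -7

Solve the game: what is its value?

-11/4

Row minima: Early → -4, Mid → -5, Late → -7; maximin = -4.
Column maxima: Match → 3, Ignore → 1, Undercut → -2; minimax = -2.
-4 ≠ -2, so there is no saddle point; optimal play is mixed.
Late is strictly dominated by Early, so Firm A never plays it.
Match is strictly dominated by Undercut (it gives Firm A strictly more in every row), so Firm B never plays it.
On the remaining 2×2 (Early, Mid vs Ignore, Undercut):
Let Firm A play Early with probability p. Expected payoff against Ignore: (-4)p + 1(1−p) = −5p + 1; against Undercut: (-2)p + (-5)(1−p) = 3p − 5.
Setting these equal: −5p + 1 = 3p − 5 ⇒ −8p = -6 ⇒ p = 3/4, and the value is (-5)·(3/4) + 1 = -11/4.
For Firm B: with q = P(Ignore), equating Early's and Mid's payoffs gives −2q − 2 = 6q − 5 ⇒ q = 3/8.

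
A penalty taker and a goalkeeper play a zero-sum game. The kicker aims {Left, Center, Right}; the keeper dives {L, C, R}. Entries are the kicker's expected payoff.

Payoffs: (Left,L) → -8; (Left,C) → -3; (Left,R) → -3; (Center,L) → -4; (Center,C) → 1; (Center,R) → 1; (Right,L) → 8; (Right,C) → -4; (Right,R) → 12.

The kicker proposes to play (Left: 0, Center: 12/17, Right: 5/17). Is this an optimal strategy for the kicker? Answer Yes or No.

Yes

Against L this mix gives (12/17)·(-4) + (5/17)·8 = -8/17.
Against C this mix gives (12/17)·1 + (5/17)·(-4) = -8/17.
Against R this mix gives (12/17)·1 + (5/17)·12 = 72/17.
All of the keeper's active replies (L, C) yield -8/17, and no column does worse for the kicker. The mix makes the keeper indifferent and guarantees -8/17, so it is optimal.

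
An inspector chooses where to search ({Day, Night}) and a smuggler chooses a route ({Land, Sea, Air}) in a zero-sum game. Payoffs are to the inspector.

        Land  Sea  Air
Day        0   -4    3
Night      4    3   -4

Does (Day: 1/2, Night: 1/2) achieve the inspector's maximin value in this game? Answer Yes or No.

Yes

Against Land this mix gives (1/2)·0 + (1/2)·4 = 2.
Against Sea this mix gives (1/2)·(-4) + (1/2)·3 = -1/2.
Against Air this mix gives (1/2)·3 + (1/2)·(-4) = -1/2.
All of the smuggler's active replies (Sea, Air) yield -1/2, and no column does worse for the inspector. The mix makes the smuggler indifferent and guarantees -1/2, so it is optimal.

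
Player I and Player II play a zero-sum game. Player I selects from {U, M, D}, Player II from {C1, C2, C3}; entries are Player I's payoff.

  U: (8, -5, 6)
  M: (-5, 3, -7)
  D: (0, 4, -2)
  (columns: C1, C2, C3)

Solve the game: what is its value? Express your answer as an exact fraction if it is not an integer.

14/17

Row minima: U → -5, M → -7, D → -2; maximin = -2.
Column maxima: C1 → 8, C2 → 4, C3 → 6; minimax = 4.
-2 ≠ 4, so there is no saddle point; optimal play is mixed.
M is strictly dominated by D, so Player I never plays it.
C1 is strictly dominated by C3 (it gives Player I strictly more in every row), so Player II never plays it.
On the remaining 2×2 (U, D vs C2, C3):
Let Player I play U with probability p. Expected payoff against C2: (-5)p + 4(1−p) = −9p + 4; against C3: 6p + (-2)(1−p) = 8p − 2.
Setting these equal: −9p + 4 = 8p − 2 ⇒ −17p = -6 ⇒ p = 6/17, and the value is (-9)·(6/17) + 4 = 14/17.
For Player II: with q = P(C2), equating U's and D's payoffs gives −11q + 6 = 6q − 2 ⇒ q = 8/17.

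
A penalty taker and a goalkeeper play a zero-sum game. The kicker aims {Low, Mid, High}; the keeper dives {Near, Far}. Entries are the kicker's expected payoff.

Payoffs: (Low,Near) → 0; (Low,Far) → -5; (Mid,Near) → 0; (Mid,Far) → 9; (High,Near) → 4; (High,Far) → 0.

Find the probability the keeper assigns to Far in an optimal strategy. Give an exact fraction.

Row minima: Low → -5, Mid → 0, High → 0; maximin = 0.
Column maxima: Near → 4, Far → 9; minimax = 4.
0 ≠ 4, so there is no saddle point; optimal play is mixed.
Low is strictly dominated by High, so the kicker never plays it.
On the remaining 2×2 (Mid, High vs Near, Far):
Let the kicker play Mid with probability p. Expected payoff against Near: 0p + 4(1−p) = −4p + 4; against Far: 9p + 0(1−p) = 9p.
Setting these equal: −4p + 4 = 9p ⇒ −13p = -4 ⇒ p = 4/13, and the value is (-4)·(4/13) + 4 = 36/13.
For the keeper: with q = P(Near), equating Mid's and High's payoffs gives −9q + 9 = 4q ⇒ q = 9/13.

4/13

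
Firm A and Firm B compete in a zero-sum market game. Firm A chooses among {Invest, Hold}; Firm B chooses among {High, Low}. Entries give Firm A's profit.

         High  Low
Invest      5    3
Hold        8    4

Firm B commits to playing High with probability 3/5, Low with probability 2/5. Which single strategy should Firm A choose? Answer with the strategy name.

Expected payoff of Invest: (3/5)·5 + (2/5)·3 = 21/5.
Expected payoff of Hold: (3/5)·8 + (2/5)·4 = 32/5.
The largest is 32/5, so Firm A's best response is Hold.

Hold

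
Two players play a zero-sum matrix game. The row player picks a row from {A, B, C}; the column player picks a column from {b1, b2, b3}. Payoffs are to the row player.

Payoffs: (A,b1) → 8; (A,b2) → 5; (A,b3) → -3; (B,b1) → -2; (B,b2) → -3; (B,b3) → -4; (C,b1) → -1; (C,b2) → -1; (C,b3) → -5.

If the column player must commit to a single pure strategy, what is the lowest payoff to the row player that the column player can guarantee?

Column maxima: b1 → 8, b2 → 5, b3 → -3.
The smallest of these is -3.

-3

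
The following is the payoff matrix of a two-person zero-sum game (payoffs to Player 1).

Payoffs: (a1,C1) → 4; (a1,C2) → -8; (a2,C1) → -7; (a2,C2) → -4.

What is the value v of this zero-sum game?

Row minima: a1 → -8, a2 → -7; maximin = -7.
Column maxima: C1 → 4, C2 → -4; minimax = -4.
-7 ≠ -4, so there is no saddle point; optimal play is mixed.
Let Player 1 play a1 with probability p. Expected payoff against C1: 4p + (-7)(1−p) = 11p − 7; against C2: (-8)p + (-4)(1−p) = −4p − 4.
Setting these equal: 11p − 7 = −4p − 4 ⇒ 15p = 3 ⇒ p = 1/5, and the value is (11)·(1/5) − 7 = -24/5.
For Player 2: with q = P(C1), equating a1's and a2's payoffs gives 12q − 8 = −3q − 4 ⇒ q = 4/15.

-24/5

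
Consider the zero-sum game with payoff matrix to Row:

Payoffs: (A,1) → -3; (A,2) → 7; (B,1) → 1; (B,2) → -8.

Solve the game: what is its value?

-17/19

Row minima: A → -3, B → -8; maximin = -3.
Column maxima: 1 → 1, 2 → 7; minimax = 1.
-3 ≠ 1, so there is no saddle point; optimal play is mixed.
Let Row play A with probability p. Expected payoff against 1: (-3)p + 1(1−p) = −4p + 1; against 2: 7p + (-8)(1−p) = 15p − 8.
Setting these equal: −4p + 1 = 15p − 8 ⇒ −19p = -9 ⇒ p = 9/19, and the value is (-4)·(9/19) + 1 = -17/19.
For Column: with q = P(1), equating A's and B's payoffs gives −10q + 7 = 9q − 8 ⇒ q = 15/19.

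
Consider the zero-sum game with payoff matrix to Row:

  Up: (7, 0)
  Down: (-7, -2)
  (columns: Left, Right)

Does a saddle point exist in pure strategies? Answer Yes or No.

Row minima: Up → 0, Down → -7; maximin = 0.
Column maxima: Left → 7, Right → 0; minimax = 0.
maximin = minimax = 0, so a saddle point exists.

Yes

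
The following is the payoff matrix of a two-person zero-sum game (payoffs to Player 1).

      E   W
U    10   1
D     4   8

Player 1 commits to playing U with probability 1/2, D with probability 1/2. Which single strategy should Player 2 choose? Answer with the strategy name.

If Player 2 plays E, Player 1's expected payoff is (1/2)·10 + (1/2)·4 = 7.
If Player 2 plays W, Player 1's expected payoff is (1/2)·1 + (1/2)·8 = 9/2.
Player 2 minimizes Player 1's payoff; the smallest is 9/2, so the best response is W.

W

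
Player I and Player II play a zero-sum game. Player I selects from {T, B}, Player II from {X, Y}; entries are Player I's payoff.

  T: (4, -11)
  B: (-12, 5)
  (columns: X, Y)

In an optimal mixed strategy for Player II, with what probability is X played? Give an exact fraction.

Row minima: T → -11, B → -12; maximin = -11.
Column maxima: X → 4, Y → 5; minimax = 4.
-11 ≠ 4, so there is no saddle point; optimal play is mixed.
Let Player I play T with probability p. Expected payoff against X: 4p + (-12)(1−p) = 16p − 12; against Y: (-11)p + 5(1−p) = −16p + 5.
Setting these equal: 16p − 12 = −16p + 5 ⇒ 32p = 17 ⇒ p = 17/32, and the value is (16)·(17/32) − 12 = -7/2.
For Player II: with q = P(X), equating T's and B's payoffs gives 15q − 11 = −17q + 5 ⇒ q = 1/2.

1/2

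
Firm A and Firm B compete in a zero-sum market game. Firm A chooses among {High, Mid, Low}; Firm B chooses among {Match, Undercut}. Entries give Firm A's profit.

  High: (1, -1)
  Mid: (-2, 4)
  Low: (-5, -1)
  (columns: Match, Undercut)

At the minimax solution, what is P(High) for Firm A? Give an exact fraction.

Row minima: High → -1, Mid → -2, Low → -5; maximin = -1.
Column maxima: Match → 1, Undercut → 4; minimax = 1.
-1 ≠ 1, so there is no saddle point; optimal play is mixed.
Low is strictly dominated by Mid, so Firm A never plays it.
On the remaining 2×2 (High, Mid vs Match, Undercut):
Let Firm A play High with probability p. Expected payoff against Match: 1p + (-2)(1−p) = 3p − 2; against Undercut: (-1)p + 4(1−p) = −5p + 4.
Setting these equal: 3p − 2 = −5p + 4 ⇒ 8p = 6 ⇒ p = 3/4, and the value is (3)·(3/4) − 2 = 1/4.
For Firm B: with q = P(Match), equating High's and Mid's payoffs gives 2q − 1 = −6q + 4 ⇒ q = 5/8.

3/4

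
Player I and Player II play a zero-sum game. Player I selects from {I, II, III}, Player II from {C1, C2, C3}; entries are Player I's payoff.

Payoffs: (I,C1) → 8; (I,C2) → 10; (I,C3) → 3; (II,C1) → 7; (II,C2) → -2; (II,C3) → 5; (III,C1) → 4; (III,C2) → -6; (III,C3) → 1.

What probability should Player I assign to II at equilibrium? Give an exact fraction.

1/2

Row minima: I → 3, II → -2, III → -6; maximin = 3.
Column maxima: C1 → 8, C2 → 10, C3 → 5; minimax = 5.
3 ≠ 5, so there is no saddle point; optimal play is mixed.
III is strictly dominated by I, so Player I never plays it.
C1 is strictly dominated by C3 (it gives Player I strictly more in every row), so Player II never plays it.
On the remaining 2×2 (I, II vs C2, C3):
Let Player I play I with probability p. Expected payoff against C2: 10p + (-2)(1−p) = 12p − 2; against C3: 3p + 5(1−p) = −2p + 5.
Setting these equal: 12p − 2 = −2p + 5 ⇒ 14p = 7 ⇒ p = 1/2, and the value is (12)·(1/2) − 2 = 4.
For Player II: with q = P(C2), equating I's and II's payoffs gives 7q + 3 = −7q + 5 ⇒ q = 1/7.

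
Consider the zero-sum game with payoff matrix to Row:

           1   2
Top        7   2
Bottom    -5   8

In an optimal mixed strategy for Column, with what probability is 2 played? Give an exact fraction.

Row minima: Top → 2, Bottom → -5; maximin = 2.
Column maxima: 1 → 7, 2 → 8; minimax = 7.
2 ≠ 7, so there is no saddle point; optimal play is mixed.
Let Row play Top with probability p. Expected payoff against 1: 7p + (-5)(1−p) = 12p − 5; against 2: 2p + 8(1−p) = −6p + 8.
Setting these equal: 12p − 5 = −6p + 8 ⇒ 18p = 13 ⇒ p = 13/18, and the value is (12)·(13/18) − 5 = 11/3.
For Column: with q = P(1), equating Top's and Bottom's payoffs gives 5q + 2 = −13q + 8 ⇒ q = 1/3.

2/3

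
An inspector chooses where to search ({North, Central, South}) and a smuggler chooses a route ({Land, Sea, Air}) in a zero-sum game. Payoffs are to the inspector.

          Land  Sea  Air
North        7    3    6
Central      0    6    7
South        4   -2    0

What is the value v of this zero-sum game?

21/5

Row minima: North → 3, Central → 0, South → -2; maximin = 3.
Column maxima: Land → 7, Sea → 6, Air → 7; minimax = 6.
3 ≠ 6, so there is no saddle point; optimal play is mixed.
South is strictly dominated by North, so the inspector never plays it.
Air is strictly dominated by Sea (it gives the inspector strictly more in every row), so the smuggler never plays it.
On the remaining 2×2 (North, Central vs Land, Sea):
Let the inspector play North with probability p. Expected payoff against Land: 7p + 0(1−p) = 7p; against Sea: 3p + 6(1−p) = −3p + 6.
Setting these equal: 7p = −3p + 6 ⇒ 10p = 6 ⇒ p = 3/5, and the value is (7)·(3/5) = 21/5.
For the smuggler: with q = P(Land), equating North's and Central's payoffs gives 4q + 3 = −6q + 6 ⇒ q = 3/10.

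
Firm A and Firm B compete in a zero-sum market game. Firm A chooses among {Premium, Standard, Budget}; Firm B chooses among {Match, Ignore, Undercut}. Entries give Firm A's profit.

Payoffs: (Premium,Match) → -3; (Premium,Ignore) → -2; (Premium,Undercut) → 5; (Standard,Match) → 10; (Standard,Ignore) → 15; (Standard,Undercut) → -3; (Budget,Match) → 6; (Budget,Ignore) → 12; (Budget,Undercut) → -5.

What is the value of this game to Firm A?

Row minima: Premium → -3, Standard → -3, Budget → -5; maximin = -3.
Column maxima: Match → 10, Ignore → 15, Undercut → 5; minimax = 5.
-3 ≠ 5, so there is no saddle point; optimal play is mixed.
Budget is strictly dominated by Standard, so Firm A never plays it.
Ignore is strictly dominated by Match (it gives Firm A strictly more in every row), so Firm B never plays it.
On the remaining 2×2 (Premium, Standard vs Match, Undercut):
Let Firm A play Premium with probability p. Expected payoff against Match: (-3)p + 10(1−p) = −13p + 10; against Undercut: 5p + (-3)(1−p) = 8p − 3.
Setting these equal: −13p + 10 = 8p − 3 ⇒ −21p = -13 ⇒ p = 13/21, and the value is (-13)·(13/21) + 10 = 41/21.
For Firm B: with q = P(Match), equating Premium's and Standard's payoffs gives −8q + 5 = 13q − 3 ⇒ q = 8/21.

41/21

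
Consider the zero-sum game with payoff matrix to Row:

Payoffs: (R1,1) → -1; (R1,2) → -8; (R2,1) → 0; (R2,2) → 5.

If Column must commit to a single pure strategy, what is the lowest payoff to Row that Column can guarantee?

0

Column maxima: 1 → 0, 2 → 5.
The smallest of these is 0.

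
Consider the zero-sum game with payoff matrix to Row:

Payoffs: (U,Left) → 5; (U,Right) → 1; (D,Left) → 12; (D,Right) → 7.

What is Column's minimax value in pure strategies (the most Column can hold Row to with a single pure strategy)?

7

Column maxima: Left → 12, Right → 7.
The smallest of these is 7.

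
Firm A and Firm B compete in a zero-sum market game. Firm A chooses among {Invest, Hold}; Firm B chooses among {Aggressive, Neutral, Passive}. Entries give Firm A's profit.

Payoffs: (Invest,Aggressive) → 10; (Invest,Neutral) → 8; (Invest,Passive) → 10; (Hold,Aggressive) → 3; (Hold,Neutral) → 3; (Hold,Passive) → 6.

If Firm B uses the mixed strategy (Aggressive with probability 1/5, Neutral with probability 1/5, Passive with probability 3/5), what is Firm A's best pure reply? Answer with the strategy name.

Invest

Expected payoff of Invest: (1/5)·10 + (1/5)·8 + (3/5)·10 = 48/5.
Expected payoff of Hold: (1/5)·3 + (1/5)·3 + (3/5)·6 = 24/5.
The largest is 48/5, so Firm A's best response is Invest.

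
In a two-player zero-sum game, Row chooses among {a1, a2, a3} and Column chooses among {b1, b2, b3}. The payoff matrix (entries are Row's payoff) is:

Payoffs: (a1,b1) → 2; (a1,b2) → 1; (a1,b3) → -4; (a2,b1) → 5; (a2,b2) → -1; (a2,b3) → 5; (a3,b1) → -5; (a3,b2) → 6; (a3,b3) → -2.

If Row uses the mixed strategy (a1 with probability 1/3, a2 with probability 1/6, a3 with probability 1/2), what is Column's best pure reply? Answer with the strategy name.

If Column plays b1, Row's expected payoff is (1/3)·2 + (1/6)·5 + (1/2)·(-5) = -1.
If Column plays b2, Row's expected payoff is (1/3)·1 + (1/6)·(-1) + (1/2)·6 = 19/6.
If Column plays b3, Row's expected payoff is (1/3)·(-4) + (1/6)·5 + (1/2)·(-2) = -3/2.
Column minimizes Row's payoff; the smallest is -3/2, so the best response is b3.

b3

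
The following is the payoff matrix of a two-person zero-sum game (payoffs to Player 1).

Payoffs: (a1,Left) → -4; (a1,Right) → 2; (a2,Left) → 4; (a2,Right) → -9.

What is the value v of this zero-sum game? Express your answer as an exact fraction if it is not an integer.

-28/19

Row minima: a1 → -4, a2 → -9; maximin = -4.
Column maxima: Left → 4, Right → 2; minimax = 2.
-4 ≠ 2, so there is no saddle point; optimal play is mixed.
Let Player 1 play a1 with probability p. Expected payoff against Left: (-4)p + 4(1−p) = −8p + 4; against Right: 2p + (-9)(1−p) = 11p − 9.
Setting these equal: −8p + 4 = 11p − 9 ⇒ −19p = -13 ⇒ p = 13/19, and the value is (-8)·(13/19) + 4 = -28/19.
For Player 2: with q = P(Left), equating a1's and a2's payoffs gives −6q + 2 = 13q − 9 ⇒ q = 11/19.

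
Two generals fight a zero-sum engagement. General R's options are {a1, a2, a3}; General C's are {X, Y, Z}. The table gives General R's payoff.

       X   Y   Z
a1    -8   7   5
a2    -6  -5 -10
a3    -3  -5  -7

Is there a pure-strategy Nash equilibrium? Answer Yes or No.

Row minima: a1 → -8, a2 → -10, a3 → -7; maximin = -7.
Column maxima: X → -3, Y → 7, Z → 5; minimax = -3.
-7 ≠ -3, so no pure-strategy equilibrium exists.

No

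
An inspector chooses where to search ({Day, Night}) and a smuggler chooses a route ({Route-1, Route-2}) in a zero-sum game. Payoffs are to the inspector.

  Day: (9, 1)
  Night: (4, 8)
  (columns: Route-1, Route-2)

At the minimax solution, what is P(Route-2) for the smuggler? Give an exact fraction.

5/12

Row minima: Day → 1, Night → 4; maximin = 4.
Column maxima: Route-1 → 9, Route-2 → 8; minimax = 8.
4 ≠ 8, so there is no saddle point; optimal play is mixed.
Let the inspector play Day with probability p. Expected payoff against Route-1: 9p + 4(1−p) = 5p + 4; against Route-2: 1p + 8(1−p) = −7p + 8.
Setting these equal: 5p + 4 = −7p + 8 ⇒ 12p = 4 ⇒ p = 1/3, and the value is (5)·(1/3) + 4 = 17/3.
For the smuggler: with q = P(Route-1), equating Day's and Night's payoffs gives 8q + 1 = −4q + 8 ⇒ q = 7/12.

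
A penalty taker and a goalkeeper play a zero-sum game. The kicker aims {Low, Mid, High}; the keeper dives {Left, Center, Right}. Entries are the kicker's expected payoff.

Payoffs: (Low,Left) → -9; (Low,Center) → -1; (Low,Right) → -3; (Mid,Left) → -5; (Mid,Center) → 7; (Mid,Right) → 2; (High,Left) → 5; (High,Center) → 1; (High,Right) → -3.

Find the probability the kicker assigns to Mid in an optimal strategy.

Row minima: Low → -9, Mid → -5, High → -3; maximin = -3.
Column maxima: Left → 5, Center → 7, Right → 2; minimax = 2.
-3 ≠ 2, so there is no saddle point; optimal play is mixed.
Low is strictly dominated by Mid, so the kicker never plays it.
Center is strictly dominated by Right (it gives the kicker strictly more in every row), so the keeper never plays it.
On the remaining 2×2 (Mid, High vs Left, Right):
Let the kicker play Mid with probability p. Expected payoff against Left: (-5)p + 5(1−p) = −10p + 5; against Right: 2p + (-3)(1−p) = 5p − 3.
Setting these equal: −10p + 5 = 5p − 3 ⇒ −15p = -8 ⇒ p = 8/15, and the value is (-10)·(8/15) + 5 = -1/3.
For the keeper: with q = P(Left), equating Mid's and High's payoffs gives −7q + 2 = 8q − 3 ⇒ q = 1/3.

8/15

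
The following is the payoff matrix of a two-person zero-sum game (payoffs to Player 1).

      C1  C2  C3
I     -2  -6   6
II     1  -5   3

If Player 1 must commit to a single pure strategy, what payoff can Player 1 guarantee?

Row minima: I → -6, II → -5.
The best of these is -5.

-5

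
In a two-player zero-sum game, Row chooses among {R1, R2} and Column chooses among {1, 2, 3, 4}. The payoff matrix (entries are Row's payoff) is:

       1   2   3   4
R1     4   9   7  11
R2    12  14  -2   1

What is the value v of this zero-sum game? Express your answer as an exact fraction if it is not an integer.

92/17

Row minima: R1 → 4, R2 → -2; maximin = 4.
Column maxima: 1 → 12, 2 → 14, 3 → 7, 4 → 11; minimax = 7.
4 ≠ 7, so there is no saddle point; optimal play is mixed.
2 is strictly dominated by 1 (it gives Row strictly more in every row), so Column never plays it.
4 is strictly dominated by 3 (it gives Row strictly more in every row), so Column never plays it.
On the remaining 2×2 (R1, R2 vs 1, 3):
Let Row play R1 with probability p. Expected payoff against 1: 4p + 12(1−p) = −8p + 12; against 3: 7p + (-2)(1−p) = 9p − 2.
Setting these equal: −8p + 12 = 9p − 2 ⇒ −17p = -14 ⇒ p = 14/17, and the value is (-8)·(14/17) + 12 = 92/17.
For Column: with q = P(1), equating R1's and R2's payoffs gives −3q + 7 = 14q − 2 ⇒ q = 9/17.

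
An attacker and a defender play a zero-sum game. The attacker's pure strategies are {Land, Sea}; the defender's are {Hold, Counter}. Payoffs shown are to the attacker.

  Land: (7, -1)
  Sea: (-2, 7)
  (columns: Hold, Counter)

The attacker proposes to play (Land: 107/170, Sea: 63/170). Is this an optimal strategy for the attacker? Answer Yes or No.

No

Against Hold this mix gives (107/170)·7 + (63/170)·(-2) = 623/170.
Against Counter this mix gives (107/170)·(-1) + (63/170)·7 = 167/85.
The defender will play Counter, holding the attacker to 167/85. Shifting weight toward the row that does better against Counter would raise this floor (the equalizing mix achieves 47/17 against both Counter and Hold), so the proposed strategy is not optimal.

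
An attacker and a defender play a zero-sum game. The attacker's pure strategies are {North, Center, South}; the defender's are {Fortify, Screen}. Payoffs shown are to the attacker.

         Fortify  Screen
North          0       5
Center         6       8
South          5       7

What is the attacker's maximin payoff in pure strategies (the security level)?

6

Row minima: North → 0, Center → 6, South → 5.
The best of these is 6.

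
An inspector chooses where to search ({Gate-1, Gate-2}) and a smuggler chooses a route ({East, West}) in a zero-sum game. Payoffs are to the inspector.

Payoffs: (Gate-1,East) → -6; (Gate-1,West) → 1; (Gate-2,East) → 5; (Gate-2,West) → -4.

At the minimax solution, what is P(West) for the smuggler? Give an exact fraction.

11/16

Row minima: Gate-1 → -6, Gate-2 → -4; maximin = -4.
Column maxima: East → 5, West → 1; minimax = 1.
-4 ≠ 1, so there is no saddle point; optimal play is mixed.
Let the inspector play Gate-1 with probability p. Expected payoff against East: (-6)p + 5(1−p) = −11p + 5; against West: 1p + (-4)(1−p) = 5p − 4.
Setting these equal: −11p + 5 = 5p − 4 ⇒ −16p = -9 ⇒ p = 9/16, and the value is (-11)·(9/16) + 5 = -19/16.
For the smuggler: with q = P(East), equating Gate-1's and Gate-2's payoffs gives −7q + 1 = 9q − 4 ⇒ q = 5/16.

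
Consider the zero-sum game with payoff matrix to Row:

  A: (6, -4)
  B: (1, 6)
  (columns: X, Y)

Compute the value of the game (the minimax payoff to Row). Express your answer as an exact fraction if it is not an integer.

Row minima: A → -4, B → 1; maximin = 1.
Column maxima: X → 6, Y → 6; minimax = 6.
1 ≠ 6, so there is no saddle point; optimal play is mixed.
Let Row play A with probability p. Expected payoff against X: 6p + 1(1−p) = 5p + 1; against Y: (-4)p + 6(1−p) = −10p + 6.
Setting these equal: 5p + 1 = −10p + 6 ⇒ 15p = 5 ⇒ p = 1/3, and the value is (5)·(1/3) + 1 = 8/3.
For Column: with q = P(X), equating A's and B's payoffs gives 10q − 4 = −5q + 6 ⇒ q = 2/3.

8/3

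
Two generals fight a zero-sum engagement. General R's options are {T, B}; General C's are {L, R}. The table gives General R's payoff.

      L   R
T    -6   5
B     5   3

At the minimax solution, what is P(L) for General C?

Row minima: T → -6, B → 3; maximin = 3.
Column maxima: L → 5, R → 5; minimax = 5.
3 ≠ 5, so there is no saddle point; optimal play is mixed.
Let General R play T with probability p. Expected payoff against L: (-6)p + 5(1−p) = −11p + 5; against R: 5p + 3(1−p) = 2p + 3.
Setting these equal: −11p + 5 = 2p + 3 ⇒ −13p = -2 ⇒ p = 2/13, and the value is (-11)·(2/13) + 5 = 43/13.
For General C: with q = P(L), equating T's and B's payoffs gives −11q + 5 = 2q + 3 ⇒ q = 2/13.

2/13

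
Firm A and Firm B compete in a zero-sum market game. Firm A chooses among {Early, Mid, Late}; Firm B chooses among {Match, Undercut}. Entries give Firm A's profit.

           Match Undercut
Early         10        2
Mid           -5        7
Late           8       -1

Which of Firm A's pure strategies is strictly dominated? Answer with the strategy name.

Late

Early gives a strictly higher payoff than Late against every column: 10 > 8, 2 > -1.
So Late is strictly dominated and Firm A never plays it.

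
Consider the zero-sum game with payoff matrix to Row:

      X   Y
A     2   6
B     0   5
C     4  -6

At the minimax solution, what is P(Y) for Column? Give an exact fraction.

1/7

Row minima: A → 2, B → 0, C → -6; maximin = 2.
Column maxima: X → 4, Y → 6; minimax = 4.
2 ≠ 4, so there is no saddle point; optimal play is mixed.
B is strictly dominated by A, so Row never plays it.
On the remaining 2×2 (A, C vs X, Y):
Let Row play A with probability p. Expected payoff against X: 2p + 4(1−p) = −2p + 4; against Y: 6p + (-6)(1−p) = 12p − 6.
Setting these equal: −2p + 4 = 12p − 6 ⇒ −14p = -10 ⇒ p = 5/7, and the value is (-2)·(5/7) + 4 = 18/7.
For Column: with q = P(X), equating A's and C's payoffs gives −4q + 6 = 10q − 6 ⇒ q = 6/7.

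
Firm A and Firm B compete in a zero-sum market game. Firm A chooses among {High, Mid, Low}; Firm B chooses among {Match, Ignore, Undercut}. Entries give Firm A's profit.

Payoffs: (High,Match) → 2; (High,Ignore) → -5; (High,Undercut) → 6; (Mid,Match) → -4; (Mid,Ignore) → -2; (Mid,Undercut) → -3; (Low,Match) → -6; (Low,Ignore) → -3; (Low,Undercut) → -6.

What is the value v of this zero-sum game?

-8/3

Row minima: High → -5, Mid → -4, Low → -6; maximin = -4.
Column maxima: Match → 2, Ignore → -2, Undercut → 6; minimax = -2.
-4 ≠ -2, so there is no saddle point; optimal play is mixed.
Low is strictly dominated by Mid, so Firm A never plays it.
With Low eliminated, Undercut is strictly dominated by Match (it gives Firm A strictly more in every remaining row), so Firm B never plays it.
On the remaining 2×2 (High, Mid vs Match, Ignore):
Let Firm A play High with probability p. Expected payoff against Match: 2p + (-4)(1−p) = 6p − 4; against Ignore: (-5)p + (-2)(1−p) = −3p − 2.
Setting these equal: 6p − 4 = −3p − 2 ⇒ 9p = 2 ⇒ p = 2/9, and the value is (6)·(2/9) − 4 = -8/3.
For Firm B: with q = P(Match), equating High's and Mid's payoffs gives 7q − 5 = −2q − 2 ⇒ q = 1/3.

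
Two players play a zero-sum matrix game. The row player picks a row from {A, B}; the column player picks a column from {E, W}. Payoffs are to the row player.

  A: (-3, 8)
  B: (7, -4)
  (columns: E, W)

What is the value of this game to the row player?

2

Row minima: A → -3, B → -4; maximin = -3.
Column maxima: E → 7, W → 8; minimax = 7.
-3 ≠ 7, so there is no saddle point; optimal play is mixed.
Let the row player play A with probability p. Expected payoff against E: (-3)p + 7(1−p) = −10p + 7; against W: 8p + (-4)(1−p) = 12p − 4.
Setting these equal: −10p + 7 = 12p − 4 ⇒ −22p = -11 ⇒ p = 1/2, and the value is (-10)·(1/2) + 7 = 2.
For the column player: with q = P(E), equating A's and B's payoffs gives −11q + 8 = 11q − 4 ⇒ q = 6/11.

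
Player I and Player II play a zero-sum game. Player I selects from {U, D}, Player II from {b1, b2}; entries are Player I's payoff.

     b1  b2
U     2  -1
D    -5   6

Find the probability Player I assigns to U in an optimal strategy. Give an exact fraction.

11/14

Row minima: U → -1, D → -5; maximin = -1.
Column maxima: b1 → 2, b2 → 6; minimax = 2.
-1 ≠ 2, so there is no saddle point; optimal play is mixed.
Let Player I play U with probability p. Expected payoff against b1: 2p + (-5)(1−p) = 7p − 5; against b2: (-1)p + 6(1−p) = −7p + 6.
Setting these equal: 7p − 5 = −7p + 6 ⇒ 14p = 11 ⇒ p = 11/14, and the value is (7)·(11/14) − 5 = 1/2.
For Player II: with q = P(b1), equating U's and D's payoffs gives 3q − 1 = −11q + 6 ⇒ q = 1/2.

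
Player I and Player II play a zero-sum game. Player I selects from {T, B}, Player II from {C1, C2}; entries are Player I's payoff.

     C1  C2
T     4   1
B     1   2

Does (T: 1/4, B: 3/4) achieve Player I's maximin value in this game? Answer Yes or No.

Yes

Against C1 this mix gives (1/4)·4 + (3/4)·1 = 7/4.
Against C2 this mix gives (1/4)·1 + (3/4)·2 = 7/4.
All of Player II's active replies (C1, C2) yield 7/4, and no column does worse for Player I. The mix makes Player II indifferent and guarantees 7/4, so it is optimal.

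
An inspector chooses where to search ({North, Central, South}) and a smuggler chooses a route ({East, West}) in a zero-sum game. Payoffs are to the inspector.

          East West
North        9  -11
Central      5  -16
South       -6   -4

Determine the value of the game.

-51/11

Row minima: North → -11, Central → -16, South → -6; maximin = -6.
Column maxima: East → 9, West → -4; minimax = -4.
-6 ≠ -4, so there is no saddle point; optimal play is mixed.
Central is strictly dominated by North, so the inspector never plays it.
On the remaining 2×2 (North, South vs East, West):
Let the inspector play North with probability p. Expected payoff against East: 9p + (-6)(1−p) = 15p − 6; against West: (-11)p + (-4)(1−p) = −7p − 4.
Setting these equal: 15p − 6 = −7p − 4 ⇒ 22p = 2 ⇒ p = 1/11, and the value is (15)·(1/11) − 6 = -51/11.
For the smuggler: with q = P(East), equating North's and South's payoffs gives 20q − 11 = −2q − 4 ⇒ q = 7/22.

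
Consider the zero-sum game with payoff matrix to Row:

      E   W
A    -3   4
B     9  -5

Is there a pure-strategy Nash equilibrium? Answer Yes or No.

No

Row minima: A → -3, B → -5; maximin = -3.
Column maxima: E → 9, W → 4; minimax = 4.
-3 ≠ 4, so no pure-strategy equilibrium exists.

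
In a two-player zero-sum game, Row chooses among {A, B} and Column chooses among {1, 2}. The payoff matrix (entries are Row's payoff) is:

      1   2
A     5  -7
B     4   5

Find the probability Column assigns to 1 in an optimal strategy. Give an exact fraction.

12/13

Row minima: A → -7, B → 4; maximin = 4.
Column maxima: 1 → 5, 2 → 5; minimax = 5.
4 ≠ 5, so there is no saddle point; optimal play is mixed.
Let Row play A with probability p. Expected payoff against 1: 5p + 4(1−p) = p + 4; against 2: (-7)p + 5(1−p) = −12p + 5.
Setting these equal: p + 4 = −12p + 5 ⇒ 13p = 1 ⇒ p = 1/13, and the value is (1)·(1/13) + 4 = 53/13.
For Column: with q = P(1), equating A's and B's payoffs gives 12q − 7 = −q + 5 ⇒ q = 12/13.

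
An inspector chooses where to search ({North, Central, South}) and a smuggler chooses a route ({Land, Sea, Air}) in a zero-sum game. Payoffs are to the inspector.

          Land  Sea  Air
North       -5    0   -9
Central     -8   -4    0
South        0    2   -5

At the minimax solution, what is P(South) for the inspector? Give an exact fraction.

8/13

Row minima: North → -9, Central → -8, South → -5; maximin = -5.
Column maxima: Land → 0, Sea → 2, Air → 0; minimax = 0.
-5 ≠ 0, so there is no saddle point; optimal play is mixed.
North is strictly dominated by South, so the inspector never plays it.
Sea is strictly dominated by Land (it gives the inspector strictly more in every row), so the smuggler never plays it.
On the remaining 2×2 (Central, South vs Land, Air):
Let the inspector play Central with probability p. Expected payoff against Land: (-8)p + 0(1−p) = −8p; against Air: 0p + (-5)(1−p) = 5p − 5.
Setting these equal: −8p = 5p − 5 ⇒ −13p = -5 ⇒ p = 5/13, and the value is (-8)·(5/13) = -40/13.
For the smuggler: with q = P(Land), equating Central's and South's payoffs gives −8q = 5q − 5 ⇒ q = 5/13.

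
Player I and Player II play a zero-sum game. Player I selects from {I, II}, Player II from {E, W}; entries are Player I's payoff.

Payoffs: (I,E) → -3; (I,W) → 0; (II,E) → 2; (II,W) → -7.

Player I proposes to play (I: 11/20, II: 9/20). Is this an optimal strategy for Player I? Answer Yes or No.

Against E this mix gives (11/20)·(-3) + (9/20)·2 = -3/4.
Against W this mix gives (11/20)·0 + (9/20)·(-7) = -63/20.
Player II will play W, holding Player I to -63/20. Shifting weight toward the row that does better against W would raise this floor (the equalizing mix achieves -7/4 against both W and E), so the proposed strategy is not optimal.

No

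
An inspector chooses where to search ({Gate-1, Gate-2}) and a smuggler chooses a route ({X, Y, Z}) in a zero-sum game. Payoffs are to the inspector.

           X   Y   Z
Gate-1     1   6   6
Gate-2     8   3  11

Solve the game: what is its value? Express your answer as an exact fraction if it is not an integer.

9/2

Row minima: Gate-1 → 1, Gate-2 → 3; maximin = 3.
Column maxima: X → 8, Y → 6, Z → 11; minimax = 6.
3 ≠ 6, so there is no saddle point; optimal play is mixed.
Z is strictly dominated by X (it gives the inspector strictly more in every row), so the smuggler never plays it.
On the remaining 2×2 (Gate-1, Gate-2 vs X, Y):
Let the inspector play Gate-1 with probability p. Expected payoff against X: 1p + 8(1−p) = −7p + 8; against Y: 6p + 3(1−p) = 3p + 3.
Setting these equal: −7p + 8 = 3p + 3 ⇒ −10p = -5 ⇒ p = 1/2, and the value is (-7)·(1/2) + 8 = 9/2.
For the smuggler: with q = P(X), equating Gate-1's and Gate-2's payoffs gives −5q + 6 = 5q + 3 ⇒ q = 3/10.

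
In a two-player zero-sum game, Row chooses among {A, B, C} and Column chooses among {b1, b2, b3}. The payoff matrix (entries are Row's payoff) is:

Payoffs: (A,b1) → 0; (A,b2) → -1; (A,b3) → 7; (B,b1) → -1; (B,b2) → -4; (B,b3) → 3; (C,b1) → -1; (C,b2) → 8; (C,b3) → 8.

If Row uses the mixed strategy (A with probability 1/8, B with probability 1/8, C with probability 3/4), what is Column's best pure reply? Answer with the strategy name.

b1

If Column plays b1, Row's expected payoff is (1/8)·0 + (1/8)·(-1) + (3/4)·(-1) = -7/8.
If Column plays b2, Row's expected payoff is (1/8)·(-1) + (1/8)·(-4) + (3/4)·8 = 43/8.
If Column plays b3, Row's expected payoff is (1/8)·7 + (1/8)·3 + (3/4)·8 = 29/4.
Column minimizes Row's payoff; the smallest is -7/8, so the best response is b1.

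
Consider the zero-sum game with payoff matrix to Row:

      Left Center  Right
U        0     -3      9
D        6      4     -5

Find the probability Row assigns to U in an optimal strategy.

3/7

Row minima: U → -3, D → -5; maximin = -3.
Column maxima: Left → 6, Center → 4, Right → 9; minimax = 4.
-3 ≠ 4, so there is no saddle point; optimal play is mixed.
Left is strictly dominated by Center (it gives Row strictly more in every row), so Column never plays it.
On the remaining 2×2 (U, D vs Center, Right):
Let Row play U with probability p. Expected payoff against Center: (-3)p + 4(1−p) = −7p + 4; against Right: 9p + (-5)(1−p) = 14p − 5.
Setting these equal: −7p + 4 = 14p − 5 ⇒ −21p = -9 ⇒ p = 3/7, and the value is (-7)·(3/7) + 4 = 1.
For Column: with q = P(Center), equating U's and D's payoffs gives −12q + 9 = 9q − 5 ⇒ q = 2/3.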